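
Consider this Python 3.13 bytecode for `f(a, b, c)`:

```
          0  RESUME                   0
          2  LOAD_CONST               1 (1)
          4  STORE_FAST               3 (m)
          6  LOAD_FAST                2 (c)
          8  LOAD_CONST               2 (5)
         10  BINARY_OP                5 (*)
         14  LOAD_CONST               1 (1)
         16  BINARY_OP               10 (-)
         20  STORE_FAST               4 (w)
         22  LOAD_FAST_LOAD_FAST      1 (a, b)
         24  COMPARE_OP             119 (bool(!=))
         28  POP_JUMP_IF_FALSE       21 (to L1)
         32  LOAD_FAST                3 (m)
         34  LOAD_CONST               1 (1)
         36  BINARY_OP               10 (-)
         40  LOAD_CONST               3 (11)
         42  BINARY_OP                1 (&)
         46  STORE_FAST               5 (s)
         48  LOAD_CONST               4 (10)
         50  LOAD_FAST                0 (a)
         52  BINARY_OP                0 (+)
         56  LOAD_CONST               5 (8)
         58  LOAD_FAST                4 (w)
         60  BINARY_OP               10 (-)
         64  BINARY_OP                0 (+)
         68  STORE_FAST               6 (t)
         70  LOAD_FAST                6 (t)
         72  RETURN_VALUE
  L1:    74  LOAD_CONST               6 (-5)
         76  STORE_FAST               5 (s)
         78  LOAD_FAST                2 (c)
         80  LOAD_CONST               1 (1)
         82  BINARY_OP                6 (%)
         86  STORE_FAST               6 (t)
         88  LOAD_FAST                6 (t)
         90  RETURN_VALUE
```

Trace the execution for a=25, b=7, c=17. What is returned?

-41

LOAD_CONST → push 1. Stack: [1]
STORE_FAST m → m=1. Stack: []
LOAD_FAST c → push 17. Stack: [17]
LOAD_CONST → push 5. Stack: [17, 5]
BINARY_OP * → 17 * 5 = 85. Stack: [85]
LOAD_CONST → push 1. Stack: [85, 1]
BINARY_OP - → 85 - 1 = 84. Stack: [84]
STORE_FAST w → w=84. Stack: []
LOAD_FAST_LOAD_FAST a,b → push 25,7. Stack: [25, 7]
COMPARE_OP bool(!=) → 25 vs 7 = True. Stack: [True]
POP_JUMP_IF_FALSE → pop True; no jump. Stack: []
LOAD_FAST m → push 1. Stack: [1]
LOAD_CONST → push 1. Stack: [1, 1]
BINARY_OP - → 1 - 1 = 0. Stack: [0]
LOAD_CONST → push 11. Stack: [0, 11]
BINARY_OP & → 0 & 11 = 0. Stack: [0]
STORE_FAST s → s=0. Stack: []
LOAD_CONST → push 10. Stack: [10]
LOAD_FAST a → push 25. Stack: [10, 25]
BINARY_OP + → 10 + 25 = 35. Stack: [35]
LOAD_CONST → push 8. Stack: [35, 8]
LOAD_FAST w → push 84. Stack: [35, 8, 84]
BINARY_OP - → 8 - 84 = -76. Stack: [35, -76]
BINARY_OP + → 35 + -76 = -41. Stack: [-41]
STORE_FAST t → t=-41. Stack: []
LOAD_FAST t → push -41. Stack: [-41]
RETURN_VALUE → return -41.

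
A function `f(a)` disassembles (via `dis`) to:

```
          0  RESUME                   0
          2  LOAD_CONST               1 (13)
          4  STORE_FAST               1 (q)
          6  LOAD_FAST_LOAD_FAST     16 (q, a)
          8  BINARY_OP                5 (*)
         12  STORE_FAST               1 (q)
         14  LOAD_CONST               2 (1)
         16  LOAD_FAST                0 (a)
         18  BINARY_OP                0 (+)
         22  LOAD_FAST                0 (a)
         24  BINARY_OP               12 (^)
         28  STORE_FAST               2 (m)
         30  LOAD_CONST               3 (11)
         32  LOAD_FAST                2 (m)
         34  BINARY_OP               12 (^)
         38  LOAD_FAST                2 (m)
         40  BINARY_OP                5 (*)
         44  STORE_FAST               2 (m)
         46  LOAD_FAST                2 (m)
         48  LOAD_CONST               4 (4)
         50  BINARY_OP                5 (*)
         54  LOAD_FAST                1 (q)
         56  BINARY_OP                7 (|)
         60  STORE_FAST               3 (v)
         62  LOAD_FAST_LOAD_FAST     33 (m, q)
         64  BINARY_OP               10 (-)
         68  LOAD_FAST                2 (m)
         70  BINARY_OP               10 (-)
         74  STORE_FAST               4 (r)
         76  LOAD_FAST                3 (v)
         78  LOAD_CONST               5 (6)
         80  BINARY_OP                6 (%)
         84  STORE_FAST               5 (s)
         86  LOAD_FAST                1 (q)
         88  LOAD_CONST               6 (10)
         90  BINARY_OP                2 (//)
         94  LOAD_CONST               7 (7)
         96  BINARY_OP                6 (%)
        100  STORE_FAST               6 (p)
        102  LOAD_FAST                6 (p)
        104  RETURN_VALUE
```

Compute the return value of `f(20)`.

LOAD_CONST → push 13. Stack: [13]
STORE_FAST q → q=13. Stack: []
LOAD_FAST_LOAD_FAST q,a → push 13,20. Stack: [13, 20]
BINARY_OP * → 13 * 20 = 260. Stack: [260]
STORE_FAST q → q=260. Stack: []
LOAD_CONST → push 1. Stack: [1]
LOAD_FAST a → push 20. Stack: [1, 20]
BINARY_OP + → 1 + 20 = 21. Stack: [21]
LOAD_FAST a → push 20. Stack: [21, 20]
BINARY_OP ^ → 21 ^ 20 = 1. Stack: [1]
STORE_FAST m → m=1. Stack: []
LOAD_CONST → push 11. Stack: [11]
LOAD_FAST m → push 1. Stack: [11, 1]
BINARY_OP ^ → 11 ^ 1 = 10. Stack: [10]
LOAD_FAST m → push 1. Stack: [10, 1]
BINARY_OP * → 10 * 1 = 10. Stack: [10]
STORE_FAST m → m=10. Stack: []
LOAD_FAST m → push 10. Stack: [10]
LOAD_CONST → push 4. Stack: [10, 4]
BINARY_OP * → 10 * 4 = 40. Stack: [40]
LOAD_FAST q → push 260. Stack: [40, 260]
BINARY_OP | → 40 | 260 = 300. Stack: [300]
STORE_FAST v → v=300. Stack: []
LOAD_FAST_LOAD_FAST m,q → push 10,260. Stack: [10, 260]
BINARY_OP - → 10 - 260 = -250. Stack: [-250]
LOAD_FAST m → push 10. Stack: [-250, 10]
BINARY_OP - → -250 - 10 = -260. Stack: [-260]
STORE_FAST r → r=-260. Stack: []
LOAD_FAST v → push 300. Stack: [300]
LOAD_CONST → push 6. Stack: [300, 6]
BINARY_OP % → 300 % 6 = 0. Stack: [0]
STORE_FAST s → s=0. Stack: []
LOAD_FAST q → push 260. Stack: [260]
LOAD_CONST → push 10. Stack: [260, 10]
BINARY_OP // → 260 // 10 = 26. Stack: [26]
LOAD_CONST → push 7. Stack: [26, 7]
BINARY_OP % → 26 % 7 = 5. Stack: [5]
STORE_FAST p → p=5. Stack: []
LOAD_FAST p → push 5. Stack: [5]
RETURN_VALUE → return 5.

5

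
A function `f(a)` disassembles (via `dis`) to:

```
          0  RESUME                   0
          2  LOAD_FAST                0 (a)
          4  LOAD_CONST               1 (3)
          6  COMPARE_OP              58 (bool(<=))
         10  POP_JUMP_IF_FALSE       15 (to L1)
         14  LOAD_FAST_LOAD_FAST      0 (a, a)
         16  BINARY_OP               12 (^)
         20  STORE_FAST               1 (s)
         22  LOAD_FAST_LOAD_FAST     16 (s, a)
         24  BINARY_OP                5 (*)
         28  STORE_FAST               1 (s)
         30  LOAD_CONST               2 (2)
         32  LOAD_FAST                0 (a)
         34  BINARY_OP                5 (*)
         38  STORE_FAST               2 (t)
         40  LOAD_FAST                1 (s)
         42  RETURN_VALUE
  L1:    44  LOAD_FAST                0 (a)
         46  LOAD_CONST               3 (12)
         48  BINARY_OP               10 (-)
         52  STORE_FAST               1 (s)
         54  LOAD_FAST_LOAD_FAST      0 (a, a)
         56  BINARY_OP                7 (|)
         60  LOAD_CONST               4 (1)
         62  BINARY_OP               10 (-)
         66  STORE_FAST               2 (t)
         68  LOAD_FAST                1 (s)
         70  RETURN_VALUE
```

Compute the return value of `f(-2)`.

LOAD_FAST a → push -2. Stack: [-2]
LOAD_CONST → push 3. Stack: [-2, 3]
COMPARE_OP bool(<=) → -2 vs 3 = True. Stack: [True]
POP_JUMP_IF_FALSE → pop True; no jump. Stack: []
LOAD_FAST_LOAD_FAST a,a → push -2,-2. Stack: [-2, -2]
BINARY_OP ^ → -2 ^ -2 = 0. Stack: [0]
STORE_FAST s → s=0. Stack: []
LOAD_FAST_LOAD_FAST s,a → push 0,-2. Stack: [0, -2]
BINARY_OP * → 0 * -2 = 0. Stack: [0]
STORE_FAST s → s=0. Stack: []
LOAD_CONST → push 2. Stack: [2]
LOAD_FAST a → push -2. Stack: [2, -2]
BINARY_OP * → 2 * -2 = -4. Stack: [-4]
STORE_FAST t → t=-4. Stack: []
LOAD_FAST s → push 0. Stack: [0]
RETURN_VALUE → return 0.

0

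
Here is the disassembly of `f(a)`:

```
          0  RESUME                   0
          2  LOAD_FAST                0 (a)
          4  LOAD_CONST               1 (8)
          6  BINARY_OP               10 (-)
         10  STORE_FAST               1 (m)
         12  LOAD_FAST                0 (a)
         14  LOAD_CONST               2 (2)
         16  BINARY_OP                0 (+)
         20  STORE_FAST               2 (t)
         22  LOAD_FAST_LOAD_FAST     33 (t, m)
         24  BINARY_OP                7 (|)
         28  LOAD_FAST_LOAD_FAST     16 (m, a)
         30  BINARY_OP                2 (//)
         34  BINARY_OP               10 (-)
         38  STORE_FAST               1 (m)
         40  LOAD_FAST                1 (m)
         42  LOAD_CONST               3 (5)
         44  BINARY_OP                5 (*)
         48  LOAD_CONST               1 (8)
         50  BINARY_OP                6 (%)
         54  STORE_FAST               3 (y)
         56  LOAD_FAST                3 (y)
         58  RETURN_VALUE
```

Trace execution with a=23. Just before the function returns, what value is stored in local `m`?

LOAD_FAST a → push 23. Stack: [23]
LOAD_CONST → push 8. Stack: [23, 8]
BINARY_OP - → 23 - 8 = 15. Stack: [15]
STORE_FAST m → m=15. Stack: []
LOAD_FAST a → push 23. Stack: [23]
LOAD_CONST → push 2. Stack: [23, 2]
BINARY_OP + → 23 + 2 = 25. Stack: [25]
STORE_FAST t → t=25. Stack: []
LOAD_FAST_LOAD_FAST t,m → push 25,15. Stack: [25, 15]
BINARY_OP | → 25 | 15 = 31. Stack: [31]
LOAD_FAST_LOAD_FAST m,a → push 15,23. Stack: [31, 15, 23]
BINARY_OP // → 15 // 23 = 0. Stack: [31, 0]
BINARY_OP - → 31 - 0 = 31. Stack: [31]
STORE_FAST m → m=31. Stack: []
LOAD_FAST m → push 31. Stack: [31]
LOAD_CONST → push 5. Stack: [31, 5]
BINARY_OP * → 31 * 5 = 155. Stack: [155]
LOAD_CONST → push 8. Stack: [155, 8]
BINARY_OP % → 155 % 8 = 3. Stack: [3]
STORE_FAST y → y=3. Stack: []
LOAD_FAST y → push 3. Stack: [3]
RETURN_VALUE → return 3.

31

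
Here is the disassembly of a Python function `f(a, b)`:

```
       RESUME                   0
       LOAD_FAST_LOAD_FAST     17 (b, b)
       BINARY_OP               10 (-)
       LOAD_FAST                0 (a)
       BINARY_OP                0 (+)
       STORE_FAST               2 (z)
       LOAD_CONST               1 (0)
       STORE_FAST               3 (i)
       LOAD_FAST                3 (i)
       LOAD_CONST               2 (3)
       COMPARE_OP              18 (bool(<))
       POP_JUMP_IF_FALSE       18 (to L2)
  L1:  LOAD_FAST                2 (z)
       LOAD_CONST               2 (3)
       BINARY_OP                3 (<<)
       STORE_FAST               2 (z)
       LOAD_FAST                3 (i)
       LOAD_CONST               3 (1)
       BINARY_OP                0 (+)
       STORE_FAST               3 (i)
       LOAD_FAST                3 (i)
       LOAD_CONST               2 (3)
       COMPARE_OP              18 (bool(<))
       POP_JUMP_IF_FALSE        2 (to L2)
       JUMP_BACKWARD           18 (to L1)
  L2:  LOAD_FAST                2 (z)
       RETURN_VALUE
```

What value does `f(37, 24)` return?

18944

LOAD_FAST_LOAD_FAST b,b → push 24,24. Stack: [24, 24]
BINARY_OP - → 24 - 24 = 0. Stack: [0]
LOAD_FAST a → push 37. Stack: [0, 37]
BINARY_OP + → 0 + 37 = 37. Stack: [37]
STORE_FAST z → z=37. Stack: []
LOAD_CONST → push 0. Stack: [0]
STORE_FAST i → i=0. Stack: []
LOAD_FAST i → push 0. Stack: [0]
LOAD_CONST → push 3. Stack: [0, 3]
COMPARE_OP bool(<) → 0 vs 3 = True. Stack: [True]
POP_JUMP_IF_FALSE → pop True; no jump. Stack: []
LOAD_FAST z → push 37. Stack: [37]
LOAD_CONST → push 3. Stack: [37, 3]
BINARY_OP << → 37 << 3 = 296. Stack: [296]
STORE_FAST z → z=296. Stack: []
LOAD_FAST i → push 0. Stack: [0]
LOAD_CONST → push 1. Stack: [0, 1]
BINARY_OP + → 0 + 1 = 1. Stack: [1]
STORE_FAST i → i=1. Stack: []
LOAD_FAST i → push 1. Stack: [1]
LOAD_CONST → push 3. Stack: [1, 3]
COMPARE_OP bool(<) → 1 vs 3 = True. Stack: [True]
POP_JUMP_IF_FALSE → pop True; no jump. Stack: []
LOAD_FAST z → push 296. Stack: [296]
LOAD_CONST → push 3. Stack: [296, 3]
BINARY_OP << → 296 << 3 = 2368. Stack: [2368]
STORE_FAST z → z=2368. Stack: []
LOAD_FAST i → push 1. Stack: [1]
LOAD_CONST → push 1. Stack: [1, 1]
BINARY_OP + → 1 + 1 = 2. Stack: [2]
STORE_FAST i → i=2. Stack: []
LOAD_FAST i → push 2. Stack: [2]
LOAD_CONST → push 3. Stack: [2, 3]
COMPARE_OP bool(<) → 2 vs 3 = True. Stack: [True]
POP_JUMP_IF_FALSE → pop True; no jump. Stack: []
LOAD_FAST z → push 2368. Stack: [2368]
LOAD_CONST → push 3. Stack: [2368, 3]
BINARY_OP << → 2368 << 3 = 18944. Stack: [18944]
STORE_FAST z → z=18944. Stack: []
LOAD_FAST i → push 2. Stack: [2]
LOAD_CONST → push 1. Stack: [2, 1]
BINARY_OP + → 2 + 1 = 3. Stack: [3]
STORE_FAST i → i=3. Stack: []
LOAD_FAST i → push 3. Stack: [3]
LOAD_CONST → push 3. Stack: [3, 3]
COMPARE_OP bool(<) → 3 vs 3 = False. Stack: [False]
POP_JUMP_IF_FALSE → pop False; jump. Stack: []
LOAD_FAST z → push 18944. Stack: [18944]
RETURN_VALUE → return 18944.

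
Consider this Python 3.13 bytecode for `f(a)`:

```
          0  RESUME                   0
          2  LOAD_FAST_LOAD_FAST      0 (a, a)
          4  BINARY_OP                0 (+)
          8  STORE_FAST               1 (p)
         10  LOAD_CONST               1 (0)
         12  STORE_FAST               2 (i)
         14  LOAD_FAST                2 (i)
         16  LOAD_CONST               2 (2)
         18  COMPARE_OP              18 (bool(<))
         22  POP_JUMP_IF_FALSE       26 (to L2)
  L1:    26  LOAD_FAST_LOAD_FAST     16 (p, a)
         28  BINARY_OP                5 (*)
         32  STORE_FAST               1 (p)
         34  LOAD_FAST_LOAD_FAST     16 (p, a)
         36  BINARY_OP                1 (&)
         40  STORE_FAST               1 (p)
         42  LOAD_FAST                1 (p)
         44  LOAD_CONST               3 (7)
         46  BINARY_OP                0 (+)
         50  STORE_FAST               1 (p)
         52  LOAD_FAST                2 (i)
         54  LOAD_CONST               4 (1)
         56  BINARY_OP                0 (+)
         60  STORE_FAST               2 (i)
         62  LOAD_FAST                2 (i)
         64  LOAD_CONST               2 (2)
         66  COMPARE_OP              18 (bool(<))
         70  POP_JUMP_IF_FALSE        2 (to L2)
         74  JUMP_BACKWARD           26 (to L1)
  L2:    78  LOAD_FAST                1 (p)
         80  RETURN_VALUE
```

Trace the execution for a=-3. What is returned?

-64

LOAD_FAST_LOAD_FAST a,a → push -3,-3. Stack: [-3, -3]
BINARY_OP + → -3 + -3 = -6. Stack: [-6]
STORE_FAST p → p=-6. Stack: []
LOAD_CONST → push 0. Stack: [0]
STORE_FAST i → i=0. Stack: []
LOAD_FAST i → push 0. Stack: [0]
LOAD_CONST → push 2. Stack: [0, 2]
COMPARE_OP bool(<) → 0 vs 2 = True. Stack: [True]
POP_JUMP_IF_FALSE → pop True; no jump. Stack: []
LOAD_FAST_LOAD_FAST p,a → push -6,-3. Stack: [-6, -3]
BINARY_OP * → -6 * -3 = 18. Stack: [18]
STORE_FAST p → p=18. Stack: []
LOAD_FAST_LOAD_FAST p,a → push 18,-3. Stack: [18, -3]
BINARY_OP & → 18 & -3 = 16. Stack: [16]
STORE_FAST p → p=16. Stack: []
LOAD_FAST p → push 16. Stack: [16]
LOAD_CONST → push 7. Stack: [16, 7]
BINARY_OP + → 16 + 7 = 23. Stack: [23]
STORE_FAST p → p=23. Stack: []
LOAD_FAST i → push 0. Stack: [0]
LOAD_CONST → push 1. Stack: [0, 1]
BINARY_OP + → 0 + 1 = 1. Stack: [1]
STORE_FAST i → i=1. Stack: []
LOAD_FAST i → push 1. Stack: [1]
LOAD_CONST → push 2. Stack: [1, 2]
COMPARE_OP bool(<) → 1 vs 2 = True. Stack: [True]
POP_JUMP_IF_FALSE → pop True; no jump. Stack: []
LOAD_FAST_LOAD_FAST p,a → push 23,-3. Stack: [23, -3]
BINARY_OP * → 23 * -3 = -69. Stack: [-69]
STORE_FAST p → p=-69. Stack: []
LOAD_FAST_LOAD_FAST p,a → push -69,-3. Stack: [-69, -3]
BINARY_OP & → -69 & -3 = -71. Stack: [-71]
STORE_FAST p → p=-71. Stack: []
LOAD_FAST p → push -71. Stack: [-71]
LOAD_CONST → push 7. Stack: [-71, 7]
BINARY_OP + → -71 + 7 = -64. Stack: [-64]
STORE_FAST p → p=-64. Stack: []
LOAD_FAST i → push 1. Stack: [1]
LOAD_CONST → push 1. Stack: [1, 1]
BINARY_OP + → 1 + 1 = 2. Stack: [2]
STORE_FAST i → i=2. Stack: []
LOAD_FAST i → push 2. Stack: [2]
LOAD_CONST → push 2. Stack: [2, 2]
COMPARE_OP bool(<) → 2 vs 2 = False. Stack: [False]
POP_JUMP_IF_FALSE → pop False; jump. Stack: []
LOAD_FAST p → push -64. Stack: [-64]
RETURN_VALUE → return -64.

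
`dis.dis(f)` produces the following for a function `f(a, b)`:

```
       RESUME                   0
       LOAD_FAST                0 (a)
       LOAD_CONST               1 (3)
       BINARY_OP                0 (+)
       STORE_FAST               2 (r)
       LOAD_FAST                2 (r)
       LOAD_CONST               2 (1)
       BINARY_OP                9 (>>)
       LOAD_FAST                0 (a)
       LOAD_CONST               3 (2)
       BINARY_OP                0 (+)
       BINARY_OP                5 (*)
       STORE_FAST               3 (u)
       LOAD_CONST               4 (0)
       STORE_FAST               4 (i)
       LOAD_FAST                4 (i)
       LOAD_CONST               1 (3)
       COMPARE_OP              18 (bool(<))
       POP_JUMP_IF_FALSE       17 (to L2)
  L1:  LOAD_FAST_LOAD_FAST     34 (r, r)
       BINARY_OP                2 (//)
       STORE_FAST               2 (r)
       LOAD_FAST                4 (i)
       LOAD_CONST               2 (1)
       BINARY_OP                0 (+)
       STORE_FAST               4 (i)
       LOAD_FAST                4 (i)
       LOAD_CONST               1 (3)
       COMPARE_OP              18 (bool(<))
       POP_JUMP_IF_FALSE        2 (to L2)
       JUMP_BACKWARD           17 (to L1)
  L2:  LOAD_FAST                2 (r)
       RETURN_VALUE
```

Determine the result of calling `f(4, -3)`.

1

LOAD_FAST a → push 4. Stack: [4]
LOAD_CONST → push 3. Stack: [4, 3]
BINARY_OP + → 4 + 3 = 7. Stack: [7]
STORE_FAST r → r=7. Stack: []
LOAD_FAST r → push 7. Stack: [7]
LOAD_CONST → push 1. Stack: [7, 1]
BINARY_OP >> → 7 >> 1 = 3. Stack: [3]
LOAD_FAST a → push 4. Stack: [3, 4]
LOAD_CONST → push 2. Stack: [3, 4, 2]
BINARY_OP + → 4 + 2 = 6. Stack: [3, 6]
BINARY_OP * → 3 * 6 = 18. Stack: [18]
STORE_FAST u → u=18. Stack: []
LOAD_CONST → push 0. Stack: [0]
STORE_FAST i → i=0. Stack: []
LOAD_FAST i → push 0. Stack: [0]
LOAD_CONST → push 3. Stack: [0, 3]
COMPARE_OP bool(<) → 0 vs 3 = True. Stack: [True]
POP_JUMP_IF_FALSE → pop True; no jump. Stack: []
LOAD_FAST_LOAD_FAST r,r → push 7,7. Stack: [7, 7]
BINARY_OP // → 7 // 7 = 1. Stack: [1]
STORE_FAST r → r=1. Stack: []
LOAD_FAST i → push 0. Stack: [0]
LOAD_CONST → push 1. Stack: [0, 1]
BINARY_OP + → 0 + 1 = 1. Stack: [1]
STORE_FAST i → i=1. Stack: []
LOAD_FAST i → push 1. Stack: [1]
LOAD_CONST → push 3. Stack: [1, 3]
COMPARE_OP bool(<) → 1 vs 3 = True. Stack: [True]
POP_JUMP_IF_FALSE → pop True; no jump. Stack: []
LOAD_FAST_LOAD_FAST r,r → push 1,1. Stack: [1, 1]
BINARY_OP // → 1 // 1 = 1. Stack: [1]
STORE_FAST r → r=1. Stack: []
LOAD_FAST i → push 1. Stack: [1]
LOAD_CONST → push 1. Stack: [1, 1]
BINARY_OP + → 1 + 1 = 2. Stack: [2]
STORE_FAST i → i=2. Stack: []
LOAD_FAST i → push 2. Stack: [2]
LOAD_CONST → push 3. Stack: [2, 3]
COMPARE_OP bool(<) → 2 vs 3 = True. Stack: [True]
POP_JUMP_IF_FALSE → pop True; no jump. Stack: []
LOAD_FAST_LOAD_FAST r,r → push 1,1. Stack: [1, 1]
BINARY_OP // → 1 // 1 = 1. Stack: [1]
STORE_FAST r → r=1. Stack: []
LOAD_FAST i → push 2. Stack: [2]
LOAD_CONST → push 1. Stack: [2, 1]
BINARY_OP + → 2 + 1 = 3. Stack: [3]
STORE_FAST i → i=3. Stack: []
LOAD_FAST i → push 3. Stack: [3]
LOAD_CONST → push 3. Stack: [3, 3]
COMPARE_OP bool(<) → 3 vs 3 = False. Stack: [False]
POP_JUMP_IF_FALSE → pop False; jump. Stack: []
LOAD_FAST r → push 1. Stack: [1]
RETURN_VALUE → return 1.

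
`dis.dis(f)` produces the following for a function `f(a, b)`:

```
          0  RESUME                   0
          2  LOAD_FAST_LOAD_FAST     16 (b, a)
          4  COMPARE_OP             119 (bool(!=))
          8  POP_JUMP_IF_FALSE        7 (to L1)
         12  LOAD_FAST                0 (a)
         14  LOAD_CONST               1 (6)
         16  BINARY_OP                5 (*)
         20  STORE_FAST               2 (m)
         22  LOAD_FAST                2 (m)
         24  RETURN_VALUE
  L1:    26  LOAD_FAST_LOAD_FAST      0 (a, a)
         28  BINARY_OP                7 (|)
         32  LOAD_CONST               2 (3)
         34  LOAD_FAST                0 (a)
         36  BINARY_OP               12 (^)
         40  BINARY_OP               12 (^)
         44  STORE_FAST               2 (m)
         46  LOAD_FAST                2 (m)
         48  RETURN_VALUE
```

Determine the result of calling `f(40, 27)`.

240

LOAD_FAST_LOAD_FAST b,a → push 27,40. Stack: [27, 40]
COMPARE_OP bool(!=) → 27 vs 40 = True. Stack: [True]
POP_JUMP_IF_FALSE → pop True; no jump. Stack: []
LOAD_FAST a → push 40. Stack: [40]
LOAD_CONST → push 6. Stack: [40, 6]
BINARY_OP * → 40 * 6 = 240. Stack: [240]
STORE_FAST m → m=240. Stack: []
LOAD_FAST m → push 240. Stack: [240]
RETURN_VALUE → return 240.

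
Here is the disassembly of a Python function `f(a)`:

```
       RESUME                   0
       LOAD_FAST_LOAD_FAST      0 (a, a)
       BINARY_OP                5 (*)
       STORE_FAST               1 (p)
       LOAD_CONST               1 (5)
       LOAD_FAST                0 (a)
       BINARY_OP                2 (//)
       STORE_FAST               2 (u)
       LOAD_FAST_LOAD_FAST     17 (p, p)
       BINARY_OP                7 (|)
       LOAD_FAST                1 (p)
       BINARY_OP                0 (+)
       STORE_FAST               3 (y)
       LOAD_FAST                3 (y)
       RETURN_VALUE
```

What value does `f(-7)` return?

LOAD_FAST_LOAD_FAST a,a → push -7,-7. Stack: [-7, -7]
BINARY_OP * → -7 * -7 = 49. Stack: [49]
STORE_FAST p → p=49. Stack: []
LOAD_CONST → push 5. Stack: [5]
LOAD_FAST a → push -7. Stack: [5, -7]
BINARY_OP // → 5 // -7 = -1. Stack: [-1]
STORE_FAST u → u=-1. Stack: []
LOAD_FAST_LOAD_FAST p,p → push 49,49. Stack: [49, 49]
BINARY_OP | → 49 | 49 = 49. Stack: [49]
LOAD_FAST p → push 49. Stack: [49, 49]
BINARY_OP + → 49 + 49 = 98. Stack: [98]
STORE_FAST y → y=98. Stack: []
LOAD_FAST y → push 98. Stack: [98]
RETURN_VALUE → return 98.

98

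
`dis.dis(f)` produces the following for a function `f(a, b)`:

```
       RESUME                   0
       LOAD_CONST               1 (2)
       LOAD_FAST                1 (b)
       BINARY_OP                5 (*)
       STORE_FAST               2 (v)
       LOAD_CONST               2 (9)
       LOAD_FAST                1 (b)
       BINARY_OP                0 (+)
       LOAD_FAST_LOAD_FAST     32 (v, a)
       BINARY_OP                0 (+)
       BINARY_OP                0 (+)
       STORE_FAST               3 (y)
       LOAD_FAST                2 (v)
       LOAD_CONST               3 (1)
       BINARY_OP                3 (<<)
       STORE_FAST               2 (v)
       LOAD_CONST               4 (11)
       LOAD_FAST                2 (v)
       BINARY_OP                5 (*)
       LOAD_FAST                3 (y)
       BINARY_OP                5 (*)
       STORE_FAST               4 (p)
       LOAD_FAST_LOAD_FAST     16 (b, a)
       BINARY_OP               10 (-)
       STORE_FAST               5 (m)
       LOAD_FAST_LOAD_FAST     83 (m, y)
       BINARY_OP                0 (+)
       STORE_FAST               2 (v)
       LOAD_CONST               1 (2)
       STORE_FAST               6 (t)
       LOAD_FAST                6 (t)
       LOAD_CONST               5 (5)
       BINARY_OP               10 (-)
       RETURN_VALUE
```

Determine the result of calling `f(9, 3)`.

LOAD_CONST → push 2. Stack: [2]
LOAD_FAST b → push 3. Stack: [2, 3]
BINARY_OP * → 2 * 3 = 6. Stack: [6]
STORE_FAST v → v=6. Stack: []
LOAD_CONST → push 9. Stack: [9]
LOAD_FAST b → push 3. Stack: [9, 3]
BINARY_OP + → 9 + 3 = 12. Stack: [12]
LOAD_FAST_LOAD_FAST v,a → push 6,9. Stack: [12, 6, 9]
BINARY_OP + → 6 + 9 = 15. Stack: [12, 15]
BINARY_OP + → 12 + 15 = 27. Stack: [27]
STORE_FAST y → y=27. Stack: []
LOAD_FAST v → push 6. Stack: [6]
LOAD_CONST → push 1. Stack: [6, 1]
BINARY_OP << → 6 << 1 = 12. Stack: [12]
STORE_FAST v → v=12. Stack: []
LOAD_CONST → push 11. Stack: [11]
LOAD_FAST v → push 12. Stack: [11, 12]
BINARY_OP * → 11 * 12 = 132. Stack: [132]
LOAD_FAST y → push 27. Stack: [132, 27]
BINARY_OP * → 132 * 27 = 3564. Stack: [3564]
STORE_FAST p → p=3564. Stack: []
LOAD_FAST_LOAD_FAST b,a → push 3,9. Stack: [3, 9]
BINARY_OP - → 3 - 9 = -6. Stack: [-6]
STORE_FAST m → m=-6. Stack: []
LOAD_FAST_LOAD_FAST m,y → push -6,27. Stack: [-6, 27]
BINARY_OP + → -6 + 27 = 21. Stack: [21]
STORE_FAST v → v=21. Stack: []
LOAD_CONST → push 2. Stack: [2]
STORE_FAST t → t=2. Stack: []
LOAD_FAST t → push 2. Stack: [2]
LOAD_CONST → push 5. Stack: [2, 5]
BINARY_OP - → 2 - 5 = -3. Stack: [-3]
RETURN_VALUE → return -3.

-3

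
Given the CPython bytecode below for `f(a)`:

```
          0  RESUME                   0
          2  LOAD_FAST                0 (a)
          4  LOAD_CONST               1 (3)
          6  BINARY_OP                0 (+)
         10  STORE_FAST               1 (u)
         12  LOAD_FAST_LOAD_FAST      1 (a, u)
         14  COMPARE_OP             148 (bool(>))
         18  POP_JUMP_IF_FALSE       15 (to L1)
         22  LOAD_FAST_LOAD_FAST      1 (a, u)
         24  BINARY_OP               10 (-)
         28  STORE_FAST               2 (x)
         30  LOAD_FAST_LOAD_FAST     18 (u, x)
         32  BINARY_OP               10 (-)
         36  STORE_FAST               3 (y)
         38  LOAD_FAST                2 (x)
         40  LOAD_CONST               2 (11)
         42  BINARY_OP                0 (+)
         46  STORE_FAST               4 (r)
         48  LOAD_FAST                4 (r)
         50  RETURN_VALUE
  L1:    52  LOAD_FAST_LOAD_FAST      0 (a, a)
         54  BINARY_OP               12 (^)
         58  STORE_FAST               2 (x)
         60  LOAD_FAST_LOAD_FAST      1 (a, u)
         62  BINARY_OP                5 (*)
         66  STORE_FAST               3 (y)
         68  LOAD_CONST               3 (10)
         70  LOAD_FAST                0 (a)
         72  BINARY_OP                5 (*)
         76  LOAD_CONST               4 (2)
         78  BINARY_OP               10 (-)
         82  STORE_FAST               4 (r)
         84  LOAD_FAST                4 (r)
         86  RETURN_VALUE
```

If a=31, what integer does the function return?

LOAD_FAST a → push 31. Stack: [31]
LOAD_CONST → push 3. Stack: [31, 3]
BINARY_OP + → 31 + 3 = 34. Stack: [34]
STORE_FAST u → u=34. Stack: []
LOAD_FAST_LOAD_FAST a,u → push 31,34. Stack: [31, 34]
COMPARE_OP bool(>) → 31 vs 34 = False. Stack: [False]
POP_JUMP_IF_FALSE → pop False; jump. Stack: []
LOAD_FAST_LOAD_FAST a,a → push 31,31. Stack: [31, 31]
BINARY_OP ^ → 31 ^ 31 = 0. Stack: [0]
STORE_FAST x → x=0. Stack: []
LOAD_FAST_LOAD_FAST a,u → push 31,34. Stack: [31, 34]
BINARY_OP * → 31 * 34 = 1054. Stack: [1054]
STORE_FAST y → y=1054. Stack: []
LOAD_CONST → push 10. Stack: [10]
LOAD_FAST a → push 31. Stack: [10, 31]
BINARY_OP * → 10 * 31 = 310. Stack: [310]
LOAD_CONST → push 2. Stack: [310, 2]
BINARY_OP - → 310 - 2 = 308. Stack: [308]
STORE_FAST r → r=308. Stack: []
LOAD_FAST r → push 308. Stack: [308]
RETURN_VALUE → return 308.

308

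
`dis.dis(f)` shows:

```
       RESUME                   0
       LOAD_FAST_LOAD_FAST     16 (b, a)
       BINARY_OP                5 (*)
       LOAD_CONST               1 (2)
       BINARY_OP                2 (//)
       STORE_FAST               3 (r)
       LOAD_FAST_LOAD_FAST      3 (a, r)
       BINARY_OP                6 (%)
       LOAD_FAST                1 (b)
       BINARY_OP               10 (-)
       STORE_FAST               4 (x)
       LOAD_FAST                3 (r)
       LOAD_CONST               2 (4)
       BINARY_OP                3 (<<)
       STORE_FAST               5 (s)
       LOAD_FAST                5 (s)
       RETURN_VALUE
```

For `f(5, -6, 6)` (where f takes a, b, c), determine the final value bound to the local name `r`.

-15

LOAD_FAST_LOAD_FAST b,a → push -6,5. Stack: [-6, 5]
BINARY_OP * → -6 * 5 = -30. Stack: [-30]
LOAD_CONST → push 2. Stack: [-30, 2]
BINARY_OP // → -30 // 2 = -15. Stack: [-15]
STORE_FAST r → r=-15. Stack: []
LOAD_FAST_LOAD_FAST a,r → push 5,-15. Stack: [5, -15]
BINARY_OP % → 5 % -15 = -10. Stack: [-10]
LOAD_FAST b → push -6. Stack: [-10, -6]
BINARY_OP - → -10 - -6 = -4. Stack: [-4]
STORE_FAST x → x=-4. Stack: []
LOAD_FAST r → push -15. Stack: [-15]
LOAD_CONST → push 4. Stack: [-15, 4]
BINARY_OP << → -15 << 4 = -240. Stack: [-240]
STORE_FAST s → s=-240. Stack: []
LOAD_FAST s → push -240. Stack: [-240]
RETURN_VALUE → return -240.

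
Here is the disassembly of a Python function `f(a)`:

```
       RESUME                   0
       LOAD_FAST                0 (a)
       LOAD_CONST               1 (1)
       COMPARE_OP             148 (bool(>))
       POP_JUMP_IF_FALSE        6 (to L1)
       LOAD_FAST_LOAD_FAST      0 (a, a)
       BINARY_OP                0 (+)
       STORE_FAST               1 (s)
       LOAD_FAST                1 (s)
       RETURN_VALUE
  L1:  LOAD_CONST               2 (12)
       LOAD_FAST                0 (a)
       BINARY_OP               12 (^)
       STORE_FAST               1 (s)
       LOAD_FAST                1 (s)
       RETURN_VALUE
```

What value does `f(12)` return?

24

LOAD_FAST a → push 12. Stack: [12]
LOAD_CONST → push 1. Stack: [12, 1]
COMPARE_OP bool(>) → 12 vs 1 = True. Stack: [True]
POP_JUMP_IF_FALSE → pop True; no jump. Stack: []
LOAD_FAST_LOAD_FAST a,a → push 12,12. Stack: [12, 12]
BINARY_OP + → 12 + 12 = 24. Stack: [24]
STORE_FAST s → s=24. Stack: []
LOAD_FAST s → push 24. Stack: [24]
RETURN_VALUE → return 24.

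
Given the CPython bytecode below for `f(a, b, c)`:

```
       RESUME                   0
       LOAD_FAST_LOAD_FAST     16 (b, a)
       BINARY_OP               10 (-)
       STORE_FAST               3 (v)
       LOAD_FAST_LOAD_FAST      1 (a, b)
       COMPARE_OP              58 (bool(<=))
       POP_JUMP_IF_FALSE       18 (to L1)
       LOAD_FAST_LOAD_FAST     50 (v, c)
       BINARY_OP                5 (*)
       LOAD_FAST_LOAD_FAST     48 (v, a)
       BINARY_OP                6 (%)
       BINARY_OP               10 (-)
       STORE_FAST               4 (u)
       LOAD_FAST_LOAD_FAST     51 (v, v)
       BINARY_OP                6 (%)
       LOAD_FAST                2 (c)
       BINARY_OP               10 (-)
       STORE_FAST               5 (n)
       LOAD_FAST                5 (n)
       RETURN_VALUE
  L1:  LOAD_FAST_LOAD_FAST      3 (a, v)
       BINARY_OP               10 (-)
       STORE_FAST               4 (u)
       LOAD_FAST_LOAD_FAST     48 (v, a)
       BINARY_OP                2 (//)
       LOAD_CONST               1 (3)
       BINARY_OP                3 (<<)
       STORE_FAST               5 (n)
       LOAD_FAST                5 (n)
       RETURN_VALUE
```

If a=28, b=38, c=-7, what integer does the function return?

LOAD_FAST_LOAD_FAST b,a → push 38,28. Stack: [38, 28]
BINARY_OP - → 38 - 28 = 10. Stack: [10]
STORE_FAST v → v=10. Stack: []
LOAD_FAST_LOAD_FAST a,b → push 28,38. Stack: [28, 38]
COMPARE_OP bool(<=) → 28 vs 38 = True. Stack: [True]
POP_JUMP_IF_FALSE → pop True; no jump. Stack: []
LOAD_FAST_LOAD_FAST v,c → push 10,-7. Stack: [10, -7]
BINARY_OP * → 10 * -7 = -70. Stack: [-70]
LOAD_FAST_LOAD_FAST v,a → push 10,28. Stack: [-70, 10, 28]
BINARY_OP % → 10 % 28 = 10. Stack: [-70, 10]
BINARY_OP - → -70 - 10 = -80. Stack: [-80]
STORE_FAST u → u=-80. Stack: []
LOAD_FAST_LOAD_FAST v,v → push 10,10. Stack: [10, 10]
BINARY_OP % → 10 % 10 = 0. Stack: [0]
LOAD_FAST c → push -7. Stack: [0, -7]
BINARY_OP - → 0 - -7 = 7. Stack: [7]
STORE_FAST n → n=7. Stack: []
LOAD_FAST n → push 7. Stack: [7]
RETURN_VALUE → return 7.

7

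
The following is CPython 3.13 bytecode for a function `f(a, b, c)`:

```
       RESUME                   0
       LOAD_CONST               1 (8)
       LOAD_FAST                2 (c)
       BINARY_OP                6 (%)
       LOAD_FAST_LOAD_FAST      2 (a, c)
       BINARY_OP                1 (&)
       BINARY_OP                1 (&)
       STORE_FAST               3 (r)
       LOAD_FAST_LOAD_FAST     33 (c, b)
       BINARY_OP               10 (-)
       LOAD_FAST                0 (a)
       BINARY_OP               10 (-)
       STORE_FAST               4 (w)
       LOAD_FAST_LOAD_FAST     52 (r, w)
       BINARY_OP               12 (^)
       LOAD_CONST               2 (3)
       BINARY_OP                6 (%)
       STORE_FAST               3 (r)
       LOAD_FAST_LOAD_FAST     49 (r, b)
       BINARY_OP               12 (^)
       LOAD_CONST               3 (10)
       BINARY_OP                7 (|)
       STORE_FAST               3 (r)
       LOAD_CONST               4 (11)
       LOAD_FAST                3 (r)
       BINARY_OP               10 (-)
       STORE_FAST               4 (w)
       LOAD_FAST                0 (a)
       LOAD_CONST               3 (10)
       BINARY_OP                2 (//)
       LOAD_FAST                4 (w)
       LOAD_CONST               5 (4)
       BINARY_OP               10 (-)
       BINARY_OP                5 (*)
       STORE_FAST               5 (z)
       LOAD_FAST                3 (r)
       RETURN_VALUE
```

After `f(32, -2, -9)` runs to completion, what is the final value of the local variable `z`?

27

LOAD_CONST → push 8. Stack: [8]
LOAD_FAST c → push -9. Stack: [8, -9]
BINARY_OP % → 8 % -9 = -1. Stack: [-1]
LOAD_FAST_LOAD_FAST a,c → push 32,-9. Stack: [-1, 32, -9]
BINARY_OP & → 32 & -9 = 32. Stack: [-1, 32]
BINARY_OP & → -1 & 32 = 32. Stack: [32]
STORE_FAST r → r=32. Stack: []
LOAD_FAST_LOAD_FAST c,b → push -9,-2. Stack: [-9, -2]
BINARY_OP - → -9 - -2 = -7. Stack: [-7]
LOAD_FAST a → push 32. Stack: [-7, 32]
BINARY_OP - → -7 - 32 = -39. Stack: [-39]
STORE_FAST w → w=-39. Stack: []
LOAD_FAST_LOAD_FAST r,w → push 32,-39. Stack: [32, -39]
BINARY_OP ^ → 32 ^ -39 = -7. Stack: [-7]
LOAD_CONST → push 3. Stack: [-7, 3]
BINARY_OP % → -7 % 3 = 2. Stack: [2]
STORE_FAST r → r=2. Stack: []
LOAD_FAST_LOAD_FAST r,b → push 2,-2. Stack: [2, -2]
BINARY_OP ^ → 2 ^ -2 = -4. Stack: [-4]
LOAD_CONST → push 10. Stack: [-4, 10]
BINARY_OP | → -4 | 10 = -2. Stack: [-2]
STORE_FAST r → r=-2. Stack: []
LOAD_CONST → push 11. Stack: [11]
LOAD_FAST r → push -2. Stack: [11, -2]
BINARY_OP - → 11 - -2 = 13. Stack: [13]
STORE_FAST w → w=13. Stack: []
LOAD_FAST a → push 32. Stack: [32]
LOAD_CONST → push 10. Stack: [32, 10]
BINARY_OP // → 32 // 10 = 3. Stack: [3]
LOAD_FAST w → push 13. Stack: [3, 13]
LOAD_CONST → push 4. Stack: [3, 13, 4]
BINARY_OP - → 13 - 4 = 9. Stack: [3, 9]
BINARY_OP * → 3 * 9 = 27. Stack: [27]
STORE_FAST z → z=27. Stack: []
LOAD_FAST r → push -2. Stack: [-2]
RETURN_VALUE → return -2.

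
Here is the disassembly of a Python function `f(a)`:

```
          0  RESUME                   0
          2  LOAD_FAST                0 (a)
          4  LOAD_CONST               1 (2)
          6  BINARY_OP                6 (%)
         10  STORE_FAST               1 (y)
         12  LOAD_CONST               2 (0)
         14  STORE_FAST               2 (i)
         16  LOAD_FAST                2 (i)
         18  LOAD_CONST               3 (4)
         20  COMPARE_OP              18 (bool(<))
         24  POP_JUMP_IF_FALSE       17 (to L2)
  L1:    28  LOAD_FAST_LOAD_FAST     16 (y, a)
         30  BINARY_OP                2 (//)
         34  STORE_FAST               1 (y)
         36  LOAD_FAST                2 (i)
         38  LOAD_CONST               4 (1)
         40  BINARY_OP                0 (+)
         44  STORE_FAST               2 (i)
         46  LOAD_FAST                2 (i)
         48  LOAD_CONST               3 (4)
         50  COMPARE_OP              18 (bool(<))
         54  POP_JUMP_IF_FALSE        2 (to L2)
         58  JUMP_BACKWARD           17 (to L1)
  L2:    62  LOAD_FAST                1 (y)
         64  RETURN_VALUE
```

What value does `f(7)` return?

LOAD_FAST a → push 7. Stack: [7]
LOAD_CONST → push 2. Stack: [7, 2]
BINARY_OP % → 7 % 2 = 1. Stack: [1]
STORE_FAST y → y=1. Stack: []
LOAD_CONST → push 0. Stack: [0]
STORE_FAST i → i=0. Stack: []
LOAD_FAST i → push 0. Stack: [0]
LOAD_CONST → push 4. Stack: [0, 4]
COMPARE_OP bool(<) → 0 vs 4 = True. Stack: [True]
POP_JUMP_IF_FALSE → pop True; no jump. Stack: []
LOAD_FAST_LOAD_FAST y,a → push 1,7. Stack: [1, 7]
BINARY_OP // → 1 // 7 = 0. Stack: [0]
STORE_FAST y → y=0. Stack: []
LOAD_FAST i → push 0. Stack: [0]
LOAD_CONST → push 1. Stack: [0, 1]
BINARY_OP + → 0 + 1 = 1. Stack: [1]
STORE_FAST i → i=1. Stack: []
LOAD_FAST i → push 1. Stack: [1]
LOAD_CONST → push 4. Stack: [1, 4]
COMPARE_OP bool(<) → 1 vs 4 = True. Stack: [True]
POP_JUMP_IF_FALSE → pop True; no jump. Stack: []
LOAD_FAST_LOAD_FAST y,a → push 0,7. Stack: [0, 7]
BINARY_OP // → 0 // 7 = 0. Stack: [0]
STORE_FAST y → y=0. Stack: []
LOAD_FAST i → push 1. Stack: [1]
LOAD_CONST → push 1. Stack: [1, 1]
BINARY_OP + → 1 + 1 = 2. Stack: [2]
STORE_FAST i → i=2. Stack: []
LOAD_FAST i → push 2. Stack: [2]
LOAD_CONST → push 4. Stack: [2, 4]
COMPARE_OP bool(<) → 2 vs 4 = True. Stack: [True]
POP_JUMP_IF_FALSE → pop True; no jump. Stack: []
LOAD_FAST_LOAD_FAST y,a → push 0,7. Stack: [0, 7]
BINARY_OP // → 0 // 7 = 0. Stack: [0]
STORE_FAST y → y=0. Stack: []
LOAD_FAST i → push 2. Stack: [2]
LOAD_CONST → push 1. Stack: [2, 1]
BINARY_OP + → 2 + 1 = 3. Stack: [3]
STORE_FAST i → i=3. Stack: []
LOAD_FAST i → push 3. Stack: [3]
LOAD_CONST → push 4. Stack: [3, 4]
COMPARE_OP bool(<) → 3 vs 4 = True. Stack: [True]
POP_JUMP_IF_FALSE → pop True; no jump. Stack: []
LOAD_FAST_LOAD_FAST y,a → push 0,7. Stack: [0, 7]
BINARY_OP // → 0 // 7 = 0. Stack: [0]
STORE_FAST y → y=0. Stack: []
LOAD_FAST i → push 3. Stack: [3]
LOAD_CONST → push 1. Stack: [3, 1]
BINARY_OP + → 3 + 1 = 4. Stack: [4]
STORE_FAST i → i=4. Stack: []
LOAD_FAST i → push 4. Stack: [4]
LOAD_CONST → push 4. Stack: [4, 4]
COMPARE_OP bool(<) → 4 vs 4 = False. Stack: [False]
POP_JUMP_IF_FALSE → pop False; jump. Stack: []
LOAD_FAST y → push 0. Stack: [0]
RETURN_VALUE → return 0.

0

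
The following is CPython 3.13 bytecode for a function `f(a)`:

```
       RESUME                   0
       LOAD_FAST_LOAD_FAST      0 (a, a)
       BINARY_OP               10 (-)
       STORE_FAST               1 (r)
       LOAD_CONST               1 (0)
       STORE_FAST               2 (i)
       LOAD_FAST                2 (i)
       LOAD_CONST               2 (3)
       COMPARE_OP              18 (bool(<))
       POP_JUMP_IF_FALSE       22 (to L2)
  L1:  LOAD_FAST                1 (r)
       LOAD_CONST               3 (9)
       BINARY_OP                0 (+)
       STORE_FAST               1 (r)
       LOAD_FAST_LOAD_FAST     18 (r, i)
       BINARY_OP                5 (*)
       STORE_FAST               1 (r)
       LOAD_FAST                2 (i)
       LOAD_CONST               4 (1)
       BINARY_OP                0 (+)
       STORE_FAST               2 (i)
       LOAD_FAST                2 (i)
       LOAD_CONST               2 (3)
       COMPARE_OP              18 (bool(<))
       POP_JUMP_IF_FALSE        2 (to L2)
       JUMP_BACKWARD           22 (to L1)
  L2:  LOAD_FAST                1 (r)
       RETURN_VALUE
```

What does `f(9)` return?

36

LOAD_FAST_LOAD_FAST a,a → push 9,9. Stack: [9, 9]
BINARY_OP - → 9 - 9 = 0. Stack: [0]
STORE_FAST r → r=0. Stack: []
LOAD_CONST → push 0. Stack: [0]
STORE_FAST i → i=0. Stack: []
LOAD_FAST i → push 0. Stack: [0]
LOAD_CONST → push 3. Stack: [0, 3]
COMPARE_OP bool(<) → 0 vs 3 = True. Stack: [True]
POP_JUMP_IF_FALSE → pop True; no jump. Stack: []
LOAD_FAST r → push 0. Stack: [0]
LOAD_CONST → push 9. Stack: [0, 9]
BINARY_OP + → 0 + 9 = 9. Stack: [9]
STORE_FAST r → r=9. Stack: []
LOAD_FAST_LOAD_FAST r,i → push 9,0. Stack: [9, 0]
BINARY_OP * → 9 * 0 = 0. Stack: [0]
STORE_FAST r → r=0. Stack: []
LOAD_FAST i → push 0. Stack: [0]
LOAD_CONST → push 1. Stack: [0, 1]
BINARY_OP + → 0 + 1 = 1. Stack: [1]
STORE_FAST i → i=1. Stack: []
LOAD_FAST i → push 1. Stack: [1]
LOAD_CONST → push 3. Stack: [1, 3]
COMPARE_OP bool(<) → 1 vs 3 = True. Stack: [True]
POP_JUMP_IF_FALSE → pop True; no jump. Stack: []
LOAD_FAST r → push 0. Stack: [0]
LOAD_CONST → push 9. Stack: [0, 9]
BINARY_OP + → 0 + 9 = 9. Stack: [9]
STORE_FAST r → r=9. Stack: []
LOAD_FAST_LOAD_FAST r,i → push 9,1. Stack: [9, 1]
BINARY_OP * → 9 * 1 = 9. Stack: [9]
STORE_FAST r → r=9. Stack: []
LOAD_FAST i → push 1. Stack: [1]
LOAD_CONST → push 1. Stack: [1, 1]
BINARY_OP + → 1 + 1 = 2. Stack: [2]
STORE_FAST i → i=2. Stack: []
LOAD_FAST i → push 2. Stack: [2]
LOAD_CONST → push 3. Stack: [2, 3]
COMPARE_OP bool(<) → 2 vs 3 = True. Stack: [True]
POP_JUMP_IF_FALSE → pop True; no jump. Stack: []
LOAD_FAST r → push 9. Stack: [9]
LOAD_CONST → push 9. Stack: [9, 9]
BINARY_OP + → 9 + 9 = 18. Stack: [18]
STORE_FAST r → r=18. Stack: []
LOAD_FAST_LOAD_FAST r,i → push 18,2. Stack: [18, 2]
BINARY_OP * → 18 * 2 = 36. Stack: [36]
STORE_FAST r → r=36. Stack: []
LOAD_FAST i → push 2. Stack: [2]
LOAD_CONST → push 1. Stack: [2, 1]
BINARY_OP + → 2 + 1 = 3. Stack: [3]
STORE_FAST i → i=3. Stack: []
LOAD_FAST i → push 3. Stack: [3]
LOAD_CONST → push 3. Stack: [3, 3]
COMPARE_OP bool(<) → 3 vs 3 = False. Stack: [False]
POP_JUMP_IF_FALSE → pop False; jump. Stack: []
LOAD_FAST r → push 36. Stack: [36]
RETURN_VALUE → return 36.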